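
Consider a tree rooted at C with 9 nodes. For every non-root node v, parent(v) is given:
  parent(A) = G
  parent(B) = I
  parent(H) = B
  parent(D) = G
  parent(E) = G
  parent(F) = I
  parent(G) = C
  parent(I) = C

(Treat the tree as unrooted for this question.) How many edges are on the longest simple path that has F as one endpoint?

4

A farthest node from F is A (D, E also at distance 4).
The path F-I-C-G-A has 4 edges.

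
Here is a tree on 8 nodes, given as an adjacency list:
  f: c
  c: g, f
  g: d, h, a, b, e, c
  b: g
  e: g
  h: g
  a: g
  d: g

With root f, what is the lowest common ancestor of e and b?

g

Ancestors of e (toward the root): e, g, c, f.
Ancestors of b: b, g, c, f.
The deepest node appearing in both lists is g.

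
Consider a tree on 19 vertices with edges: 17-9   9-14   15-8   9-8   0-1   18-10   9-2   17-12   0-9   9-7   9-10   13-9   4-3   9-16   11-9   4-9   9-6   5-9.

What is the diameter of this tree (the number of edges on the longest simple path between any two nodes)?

4

Starting from 15, a farthest node is 1 at distance 4.
One longest path: 15 - 8 - 9 - 0 - 1.
So the diameter is 4.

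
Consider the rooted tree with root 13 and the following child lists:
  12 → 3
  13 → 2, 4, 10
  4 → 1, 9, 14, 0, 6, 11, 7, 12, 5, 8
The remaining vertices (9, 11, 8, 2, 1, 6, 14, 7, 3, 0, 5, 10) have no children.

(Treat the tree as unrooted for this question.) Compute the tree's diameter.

Starting from 10, a farthest node is 3 at distance 4.
One longest path: 10 - 13 - 4 - 12 - 3.
So the diameter is 4.

4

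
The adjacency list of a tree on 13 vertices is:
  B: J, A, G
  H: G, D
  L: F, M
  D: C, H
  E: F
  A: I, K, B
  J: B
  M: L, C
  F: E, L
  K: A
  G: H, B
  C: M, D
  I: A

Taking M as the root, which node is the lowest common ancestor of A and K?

Ancestors of A (toward the root): A, B, G, H, D, C, M.
Ancestors of K: K, A, B, G, H, D, C, M.
The deepest node appearing in both lists is A.

A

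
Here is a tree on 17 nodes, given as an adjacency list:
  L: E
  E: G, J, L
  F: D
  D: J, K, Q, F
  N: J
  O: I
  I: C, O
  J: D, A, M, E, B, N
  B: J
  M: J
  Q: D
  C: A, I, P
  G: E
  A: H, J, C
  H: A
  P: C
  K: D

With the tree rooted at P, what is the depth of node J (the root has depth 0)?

3

Path from P to J: P – C – A – J, which has 3 edges.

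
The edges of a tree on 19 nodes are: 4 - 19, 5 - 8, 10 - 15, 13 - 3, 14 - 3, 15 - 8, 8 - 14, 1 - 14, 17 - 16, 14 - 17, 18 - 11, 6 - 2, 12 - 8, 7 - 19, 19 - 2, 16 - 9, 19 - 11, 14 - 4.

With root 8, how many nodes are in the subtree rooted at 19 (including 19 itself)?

Descendants of 19 (including itself): 19, 2, 11, 7, 6, 18. That's 6.

6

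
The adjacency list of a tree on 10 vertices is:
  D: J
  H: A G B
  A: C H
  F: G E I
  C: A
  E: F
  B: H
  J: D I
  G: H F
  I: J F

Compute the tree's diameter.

7

Starting from C, a farthest node is D at distance 7.
One longest path: C - A - H - G - F - I - J - D.
So the diameter is 7.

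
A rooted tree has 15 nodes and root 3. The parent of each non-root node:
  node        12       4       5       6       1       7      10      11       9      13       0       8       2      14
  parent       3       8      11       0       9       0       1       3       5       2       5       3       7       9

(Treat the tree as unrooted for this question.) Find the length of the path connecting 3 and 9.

3 – 11 – 5 – 9: 3 edges.

3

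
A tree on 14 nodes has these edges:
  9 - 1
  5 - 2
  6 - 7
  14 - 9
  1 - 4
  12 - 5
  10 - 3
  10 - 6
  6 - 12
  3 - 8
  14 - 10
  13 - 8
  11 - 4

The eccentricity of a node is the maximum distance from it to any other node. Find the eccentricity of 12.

7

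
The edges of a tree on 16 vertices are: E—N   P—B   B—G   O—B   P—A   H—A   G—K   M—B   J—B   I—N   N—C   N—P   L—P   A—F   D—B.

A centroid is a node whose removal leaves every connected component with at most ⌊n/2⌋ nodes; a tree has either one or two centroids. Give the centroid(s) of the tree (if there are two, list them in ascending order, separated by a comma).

Removing P splits the tree into components of sizes 7, 4, 3, 1; the largest is 7 ≤ ⌊16/2⌋ = 8.
No neighbour of P does as well, so P is the unique centroid.

P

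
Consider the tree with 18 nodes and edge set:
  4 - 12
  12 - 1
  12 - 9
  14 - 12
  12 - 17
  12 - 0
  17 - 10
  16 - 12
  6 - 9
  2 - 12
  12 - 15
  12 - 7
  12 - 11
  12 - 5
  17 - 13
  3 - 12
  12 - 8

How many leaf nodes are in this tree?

Exactly 15 nodes have a single neighbour: 0, 1, 2, 3, 4, 5, 6, 7, 8, 10, 11, 13, 14, 15, 16.

15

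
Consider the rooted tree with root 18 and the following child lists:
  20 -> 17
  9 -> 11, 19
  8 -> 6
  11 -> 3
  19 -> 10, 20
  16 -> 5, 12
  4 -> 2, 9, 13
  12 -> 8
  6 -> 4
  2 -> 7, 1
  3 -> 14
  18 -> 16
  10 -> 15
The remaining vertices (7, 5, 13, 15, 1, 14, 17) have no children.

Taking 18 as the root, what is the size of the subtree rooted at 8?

16

The subtree rooted at 8 contains: 8, 6, 4, 2, 9, 13, 7, 1, 19, 11, 10, 20, 3, 15, 17, 14 — 16 nodes.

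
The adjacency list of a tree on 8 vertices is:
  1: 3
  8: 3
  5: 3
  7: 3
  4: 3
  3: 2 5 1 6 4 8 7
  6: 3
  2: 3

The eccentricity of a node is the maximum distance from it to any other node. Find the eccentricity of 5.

2

The node farthest from 5 is 6 (1, 8, 2, 7, 4 also at distance 2), via 5–3–6 — 2 edges.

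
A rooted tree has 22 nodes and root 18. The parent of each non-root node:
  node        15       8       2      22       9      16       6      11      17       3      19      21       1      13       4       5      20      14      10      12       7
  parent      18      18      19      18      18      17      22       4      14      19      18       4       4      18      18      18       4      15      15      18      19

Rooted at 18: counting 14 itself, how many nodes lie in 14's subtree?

Descendants of 14 (including itself): 14, 17, 16. That's 3.

3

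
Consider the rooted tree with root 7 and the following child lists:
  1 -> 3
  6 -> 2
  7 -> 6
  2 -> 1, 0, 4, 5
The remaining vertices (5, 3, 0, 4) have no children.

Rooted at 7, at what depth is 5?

3

Path from 7 to 5: 7 → 6 → 2 → 5, which has 3 edges.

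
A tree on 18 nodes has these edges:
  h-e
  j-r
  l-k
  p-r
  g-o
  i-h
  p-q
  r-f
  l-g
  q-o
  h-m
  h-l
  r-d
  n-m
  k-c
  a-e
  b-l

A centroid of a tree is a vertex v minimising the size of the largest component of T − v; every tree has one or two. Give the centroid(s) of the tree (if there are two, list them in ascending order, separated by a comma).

l

Removing l splits the tree into components of sizes 8, 6, 2, 1; the largest is 8 ≤ ⌊18/2⌋ = 9.
Every other node leaves some component of size > 9, so the centroid is unique.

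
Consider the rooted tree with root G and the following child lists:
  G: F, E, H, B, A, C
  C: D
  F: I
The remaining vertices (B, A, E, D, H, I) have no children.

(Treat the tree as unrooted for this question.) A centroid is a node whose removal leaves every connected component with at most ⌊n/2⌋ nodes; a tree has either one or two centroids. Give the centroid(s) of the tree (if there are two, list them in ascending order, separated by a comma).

G

Delete G: the remaining components have sizes 2, 2, 1, 1, 1, 1. Max 2 ≤ 4, so G is a centroid.
No neighbour of G does as well, so G is the unique centroid.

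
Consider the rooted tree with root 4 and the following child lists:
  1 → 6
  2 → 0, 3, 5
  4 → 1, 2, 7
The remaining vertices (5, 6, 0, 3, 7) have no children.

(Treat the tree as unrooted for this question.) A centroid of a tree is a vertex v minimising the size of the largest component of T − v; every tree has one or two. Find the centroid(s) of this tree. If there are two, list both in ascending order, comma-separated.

2, 4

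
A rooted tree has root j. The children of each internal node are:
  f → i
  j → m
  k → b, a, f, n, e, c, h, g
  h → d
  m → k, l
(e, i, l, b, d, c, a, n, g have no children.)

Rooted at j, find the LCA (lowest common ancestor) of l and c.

m

Path l→root: l m j; path c→root: c k m j.
First common node: m.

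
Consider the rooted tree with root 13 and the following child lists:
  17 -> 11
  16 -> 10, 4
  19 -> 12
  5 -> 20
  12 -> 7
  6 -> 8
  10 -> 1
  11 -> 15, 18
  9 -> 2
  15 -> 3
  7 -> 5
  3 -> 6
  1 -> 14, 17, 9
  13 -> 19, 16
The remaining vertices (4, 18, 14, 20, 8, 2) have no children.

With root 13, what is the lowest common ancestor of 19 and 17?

13

Ancestors of 19 (toward the root): 19, 13.
Ancestors of 17: 17, 1, 10, 16, 13.
The deepest node appearing in both lists is 13.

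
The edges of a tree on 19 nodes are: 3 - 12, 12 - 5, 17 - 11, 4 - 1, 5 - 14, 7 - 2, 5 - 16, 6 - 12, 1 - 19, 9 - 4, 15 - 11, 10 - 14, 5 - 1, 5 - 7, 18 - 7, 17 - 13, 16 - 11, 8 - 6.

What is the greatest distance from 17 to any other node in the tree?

6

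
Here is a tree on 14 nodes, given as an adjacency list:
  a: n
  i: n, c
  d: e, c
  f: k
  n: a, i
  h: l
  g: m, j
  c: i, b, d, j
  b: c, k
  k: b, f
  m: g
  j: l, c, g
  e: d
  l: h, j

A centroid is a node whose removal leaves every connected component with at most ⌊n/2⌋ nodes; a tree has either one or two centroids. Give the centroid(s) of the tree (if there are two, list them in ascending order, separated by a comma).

c

If c is removed the pieces have sizes 5, 3, 3, 2, all ≤ ⌊14/2⌋ = 7.
Every other node leaves some component of size > 7, so the centroid is unique.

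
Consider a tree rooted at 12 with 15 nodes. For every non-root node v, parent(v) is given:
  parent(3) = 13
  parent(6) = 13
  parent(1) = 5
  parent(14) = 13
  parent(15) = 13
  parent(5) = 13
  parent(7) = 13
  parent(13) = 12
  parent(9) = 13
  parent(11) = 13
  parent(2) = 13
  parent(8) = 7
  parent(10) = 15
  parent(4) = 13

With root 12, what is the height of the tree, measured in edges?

3

A deepest node is 10, reached by 12 – 13 – 15 – 10.
That path has 3 edges, so the height is 3.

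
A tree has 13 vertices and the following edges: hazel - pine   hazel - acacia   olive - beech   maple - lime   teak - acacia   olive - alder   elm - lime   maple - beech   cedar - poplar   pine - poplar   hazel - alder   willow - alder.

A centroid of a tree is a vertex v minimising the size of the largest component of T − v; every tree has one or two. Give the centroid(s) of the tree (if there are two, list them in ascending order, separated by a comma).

Removing alder splits the tree into components of sizes 6, 5, 1; the largest is 6 ≤ ⌊13/2⌋ = 6.
Every other node leaves some component of size > 6, so the centroid is unique.

alder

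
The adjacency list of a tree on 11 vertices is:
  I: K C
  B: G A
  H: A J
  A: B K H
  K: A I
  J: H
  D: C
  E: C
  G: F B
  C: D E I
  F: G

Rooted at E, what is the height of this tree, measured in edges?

7

F sits deepest: E–C–I–K–A–B–G–F — 7 edges from the root.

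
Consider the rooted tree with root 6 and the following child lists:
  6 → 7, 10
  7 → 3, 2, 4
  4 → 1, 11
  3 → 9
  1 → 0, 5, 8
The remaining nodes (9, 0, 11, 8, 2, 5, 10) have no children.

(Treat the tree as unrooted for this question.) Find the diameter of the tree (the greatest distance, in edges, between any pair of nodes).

Starting from 10, a farthest node is 0 at distance 5.
One longest path: 10 - 6 - 7 - 4 - 1 - 0.
So the diameter is 5.

5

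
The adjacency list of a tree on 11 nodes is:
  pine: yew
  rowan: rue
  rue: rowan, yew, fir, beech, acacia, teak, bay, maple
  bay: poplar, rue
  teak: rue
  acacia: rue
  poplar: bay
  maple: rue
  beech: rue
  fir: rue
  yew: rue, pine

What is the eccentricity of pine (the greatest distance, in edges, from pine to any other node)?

4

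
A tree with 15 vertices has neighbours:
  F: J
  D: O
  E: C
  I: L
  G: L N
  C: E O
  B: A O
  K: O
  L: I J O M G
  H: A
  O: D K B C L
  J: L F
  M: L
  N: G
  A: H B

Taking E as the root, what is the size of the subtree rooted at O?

13

Descendants of O (including itself): O, K, L, D, B, M, I, G, J, A, N, F, H. That's 13.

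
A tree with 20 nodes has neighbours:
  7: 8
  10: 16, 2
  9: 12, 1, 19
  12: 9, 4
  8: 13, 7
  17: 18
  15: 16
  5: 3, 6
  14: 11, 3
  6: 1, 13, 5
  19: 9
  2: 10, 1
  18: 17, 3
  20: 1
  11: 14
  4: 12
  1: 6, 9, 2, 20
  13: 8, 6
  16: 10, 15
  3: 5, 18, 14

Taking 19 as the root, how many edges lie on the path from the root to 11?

Climbing from 11 to the root: 11 – 14 – 3 – 5 – 6 – 1 – 9 – 19. That's 7 steps.

7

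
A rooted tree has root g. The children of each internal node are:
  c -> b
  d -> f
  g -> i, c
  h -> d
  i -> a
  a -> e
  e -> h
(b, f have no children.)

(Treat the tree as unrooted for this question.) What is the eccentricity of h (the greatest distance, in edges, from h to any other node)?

A farthest node from h is b.
The path h – e – a – i – g – c – b has 6 edges.

6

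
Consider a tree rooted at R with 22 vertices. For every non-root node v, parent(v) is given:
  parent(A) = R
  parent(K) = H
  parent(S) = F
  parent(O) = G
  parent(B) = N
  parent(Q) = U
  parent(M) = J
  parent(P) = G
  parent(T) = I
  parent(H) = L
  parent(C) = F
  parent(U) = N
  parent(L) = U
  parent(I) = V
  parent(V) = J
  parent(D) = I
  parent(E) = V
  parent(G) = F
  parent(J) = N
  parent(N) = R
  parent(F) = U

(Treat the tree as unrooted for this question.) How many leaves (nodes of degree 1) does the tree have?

The leaves are A, B, C, D, E, K, M, O, P, Q, S, T.
That is 12 leaves.

12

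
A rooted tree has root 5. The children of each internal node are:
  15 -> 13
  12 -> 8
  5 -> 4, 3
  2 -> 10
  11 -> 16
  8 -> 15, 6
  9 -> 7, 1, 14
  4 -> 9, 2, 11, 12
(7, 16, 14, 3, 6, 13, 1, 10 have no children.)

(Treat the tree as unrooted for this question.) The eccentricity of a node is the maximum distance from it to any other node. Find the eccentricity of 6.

Distances from 6 peak at 5, attained at 3 (10, 7, 14, 16, 1 also at distance 5).
6 – 8 – 12 – 4 – 5 – 3

5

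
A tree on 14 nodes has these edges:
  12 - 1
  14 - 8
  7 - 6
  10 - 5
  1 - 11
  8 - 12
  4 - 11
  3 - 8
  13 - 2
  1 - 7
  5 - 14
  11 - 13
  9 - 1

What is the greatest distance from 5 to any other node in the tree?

7

The node farthest from 5 is 2, via 5-14-8-12-1-11-13-2 — 7 edges.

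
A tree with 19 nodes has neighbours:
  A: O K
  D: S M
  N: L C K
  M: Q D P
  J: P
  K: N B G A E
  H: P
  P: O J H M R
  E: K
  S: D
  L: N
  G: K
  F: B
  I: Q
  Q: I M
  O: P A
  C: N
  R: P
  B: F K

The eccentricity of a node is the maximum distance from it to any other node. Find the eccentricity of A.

5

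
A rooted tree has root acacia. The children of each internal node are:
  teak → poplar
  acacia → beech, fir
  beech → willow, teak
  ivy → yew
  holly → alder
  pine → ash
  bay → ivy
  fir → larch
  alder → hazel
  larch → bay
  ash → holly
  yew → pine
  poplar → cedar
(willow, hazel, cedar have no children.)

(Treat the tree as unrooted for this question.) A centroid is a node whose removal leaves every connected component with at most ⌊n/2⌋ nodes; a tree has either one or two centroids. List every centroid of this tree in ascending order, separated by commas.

bay, larch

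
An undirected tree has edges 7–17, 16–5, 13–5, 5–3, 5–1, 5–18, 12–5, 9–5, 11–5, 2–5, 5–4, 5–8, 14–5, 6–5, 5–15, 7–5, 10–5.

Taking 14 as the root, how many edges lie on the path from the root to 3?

Path from 14 to 3: 14 – 5 – 3, which has 2 edges.

2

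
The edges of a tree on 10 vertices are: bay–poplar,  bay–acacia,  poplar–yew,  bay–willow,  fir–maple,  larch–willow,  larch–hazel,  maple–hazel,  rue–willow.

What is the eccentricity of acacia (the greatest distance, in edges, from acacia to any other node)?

The node farthest from acacia is fir, via acacia-bay-willow-larch-hazel-maple-fir — 6 edges.

6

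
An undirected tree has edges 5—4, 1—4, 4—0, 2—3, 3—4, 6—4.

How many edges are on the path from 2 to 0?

3

2 – 3 – 4 – 0: 3 edges.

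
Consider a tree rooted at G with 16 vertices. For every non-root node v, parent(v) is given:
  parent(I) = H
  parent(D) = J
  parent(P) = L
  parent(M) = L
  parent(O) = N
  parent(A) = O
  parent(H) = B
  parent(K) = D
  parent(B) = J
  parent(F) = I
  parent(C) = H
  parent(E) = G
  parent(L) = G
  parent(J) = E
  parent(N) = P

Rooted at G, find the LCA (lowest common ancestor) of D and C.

Path D→root: D J E G; path C→root: C H B J E G.
First common node: J.

J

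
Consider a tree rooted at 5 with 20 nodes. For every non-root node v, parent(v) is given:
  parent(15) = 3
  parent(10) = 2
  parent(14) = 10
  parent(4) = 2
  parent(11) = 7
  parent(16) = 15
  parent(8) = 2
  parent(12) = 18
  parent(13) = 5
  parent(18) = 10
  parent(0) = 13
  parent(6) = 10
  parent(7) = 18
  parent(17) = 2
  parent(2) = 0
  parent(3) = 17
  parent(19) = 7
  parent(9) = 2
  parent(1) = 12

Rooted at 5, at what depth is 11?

5 → 13 → 0 → 2 → 10 → 18 → 7 → 11 — 7 edges.

7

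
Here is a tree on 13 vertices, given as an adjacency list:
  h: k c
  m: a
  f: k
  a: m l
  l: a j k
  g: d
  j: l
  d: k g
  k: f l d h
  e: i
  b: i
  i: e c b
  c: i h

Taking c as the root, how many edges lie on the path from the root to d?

Climbing from d to the root: d–k–h–c. That's 3 steps.

3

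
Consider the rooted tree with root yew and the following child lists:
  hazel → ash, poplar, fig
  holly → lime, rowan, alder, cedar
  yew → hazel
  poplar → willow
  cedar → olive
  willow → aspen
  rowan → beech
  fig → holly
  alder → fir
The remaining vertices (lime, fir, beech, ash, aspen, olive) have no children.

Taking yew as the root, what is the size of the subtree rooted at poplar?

3

poplar's subtree: {poplar, willow, aspen}, size 3.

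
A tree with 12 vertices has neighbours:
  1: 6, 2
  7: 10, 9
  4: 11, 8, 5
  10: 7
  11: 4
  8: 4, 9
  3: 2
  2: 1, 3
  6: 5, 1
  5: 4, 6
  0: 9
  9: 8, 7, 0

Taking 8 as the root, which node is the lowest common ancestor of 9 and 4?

9's ancestor chain is 9, 8 and 4's is 4, 8; they first meet at 8.

8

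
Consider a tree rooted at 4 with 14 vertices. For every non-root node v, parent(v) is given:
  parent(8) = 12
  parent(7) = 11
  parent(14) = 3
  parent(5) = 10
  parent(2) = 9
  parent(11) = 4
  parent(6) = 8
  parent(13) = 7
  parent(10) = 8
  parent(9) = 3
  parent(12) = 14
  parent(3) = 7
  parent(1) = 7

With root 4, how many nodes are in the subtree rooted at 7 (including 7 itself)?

7's subtree: {7, 3, 1, 13, 14, 9, 12, 2, 8, 10, 6, 5}, size 12.

12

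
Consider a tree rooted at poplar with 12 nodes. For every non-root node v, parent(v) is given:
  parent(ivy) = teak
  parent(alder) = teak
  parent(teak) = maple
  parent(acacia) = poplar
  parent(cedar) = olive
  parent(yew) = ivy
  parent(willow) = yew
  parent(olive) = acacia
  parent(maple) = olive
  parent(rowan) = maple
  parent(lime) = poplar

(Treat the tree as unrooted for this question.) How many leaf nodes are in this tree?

5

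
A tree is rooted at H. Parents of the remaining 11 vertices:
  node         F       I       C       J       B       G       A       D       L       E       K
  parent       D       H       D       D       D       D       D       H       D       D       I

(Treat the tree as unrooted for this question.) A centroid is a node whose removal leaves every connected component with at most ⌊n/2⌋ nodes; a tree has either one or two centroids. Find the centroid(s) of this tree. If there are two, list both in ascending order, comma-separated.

Removing D splits the tree into components of sizes 3, 1, 1, 1, 1, 1, 1, 1, 1; the largest is 3 ≤ ⌊12/2⌋ = 6.
No neighbour of D does as well, so D is the unique centroid.

D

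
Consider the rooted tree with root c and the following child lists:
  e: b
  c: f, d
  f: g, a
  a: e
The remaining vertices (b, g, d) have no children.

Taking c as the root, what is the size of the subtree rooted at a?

3

a's subtree: {a, e, b}, size 3.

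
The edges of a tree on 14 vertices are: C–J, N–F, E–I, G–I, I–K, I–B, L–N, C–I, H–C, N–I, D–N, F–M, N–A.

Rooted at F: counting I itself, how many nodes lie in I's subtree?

Descendants of I (including itself): I, C, B, E, G, K, J, H. That's 8.

8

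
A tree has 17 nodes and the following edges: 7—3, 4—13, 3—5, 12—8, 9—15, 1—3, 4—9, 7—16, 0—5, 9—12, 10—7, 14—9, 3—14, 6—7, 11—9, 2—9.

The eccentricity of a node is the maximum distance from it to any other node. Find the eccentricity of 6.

6

A farthest node from 6 is 13 (8 also at distance 6).
The path 6–7–3–14–9–4–13 has 6 edges.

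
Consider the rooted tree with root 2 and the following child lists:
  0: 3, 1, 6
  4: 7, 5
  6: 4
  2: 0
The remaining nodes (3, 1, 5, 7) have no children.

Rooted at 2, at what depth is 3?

2

Path from 2 to 3: 2 → 0 → 3, which has 2 edges.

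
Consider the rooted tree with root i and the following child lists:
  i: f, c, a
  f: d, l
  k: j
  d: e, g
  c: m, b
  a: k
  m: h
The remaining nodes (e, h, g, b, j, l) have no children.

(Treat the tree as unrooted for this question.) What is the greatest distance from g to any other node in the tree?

A farthest node from g is j (h also at distance 6).
The path g–d–f–i–a–k–j has 6 edges.

6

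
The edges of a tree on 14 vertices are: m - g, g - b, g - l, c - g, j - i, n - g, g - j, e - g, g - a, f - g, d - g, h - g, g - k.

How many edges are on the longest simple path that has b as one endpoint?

3

A farthest node from b is i.
The path b–g–j–i has 3 edges.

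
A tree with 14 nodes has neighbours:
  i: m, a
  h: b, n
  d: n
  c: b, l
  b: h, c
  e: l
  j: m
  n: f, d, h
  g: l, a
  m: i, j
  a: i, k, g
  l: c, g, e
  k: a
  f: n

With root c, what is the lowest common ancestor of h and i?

h's ancestor chain is h, b, c and i's is i, a, g, l, c; they first meet at c.

c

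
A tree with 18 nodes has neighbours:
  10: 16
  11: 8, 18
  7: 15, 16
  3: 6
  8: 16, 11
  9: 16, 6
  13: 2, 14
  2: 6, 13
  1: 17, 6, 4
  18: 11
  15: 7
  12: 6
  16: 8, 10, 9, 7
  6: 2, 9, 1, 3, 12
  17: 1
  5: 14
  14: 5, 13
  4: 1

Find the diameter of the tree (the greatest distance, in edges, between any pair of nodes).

9

Starting from 5, a farthest node is 18 at distance 9.
One longest path: 5 - 14 - 13 - 2 - 6 - 9 - 16 - 8 - 11 - 18.
So the diameter is 9.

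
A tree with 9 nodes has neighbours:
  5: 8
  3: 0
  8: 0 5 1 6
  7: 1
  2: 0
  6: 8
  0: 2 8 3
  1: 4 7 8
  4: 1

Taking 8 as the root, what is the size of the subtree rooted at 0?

0's subtree: {0, 2, 3}, size 3.

3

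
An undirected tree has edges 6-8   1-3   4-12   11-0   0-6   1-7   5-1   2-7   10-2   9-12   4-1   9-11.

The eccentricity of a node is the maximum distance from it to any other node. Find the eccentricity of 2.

A farthest node from 2 is 8.
The path 2-7-1-4-12-9-11-0-6-8 has 9 edges.

9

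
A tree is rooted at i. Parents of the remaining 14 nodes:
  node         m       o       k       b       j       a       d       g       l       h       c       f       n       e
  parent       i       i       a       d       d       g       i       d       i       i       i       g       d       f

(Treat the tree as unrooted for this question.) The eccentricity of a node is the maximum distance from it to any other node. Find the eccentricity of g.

3

Distances from g peak at 3, attained at o (c, m, l, h also at distance 3).
g-d-i-o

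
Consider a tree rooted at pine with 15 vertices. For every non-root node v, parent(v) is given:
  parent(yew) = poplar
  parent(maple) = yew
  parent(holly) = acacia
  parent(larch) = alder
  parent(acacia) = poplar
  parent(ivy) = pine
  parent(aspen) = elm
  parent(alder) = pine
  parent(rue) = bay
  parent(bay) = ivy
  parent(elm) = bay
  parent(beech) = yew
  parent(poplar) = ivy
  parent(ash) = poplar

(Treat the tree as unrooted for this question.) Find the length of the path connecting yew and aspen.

5

yew - poplar - ivy - bay - elm - aspen: 5 edges.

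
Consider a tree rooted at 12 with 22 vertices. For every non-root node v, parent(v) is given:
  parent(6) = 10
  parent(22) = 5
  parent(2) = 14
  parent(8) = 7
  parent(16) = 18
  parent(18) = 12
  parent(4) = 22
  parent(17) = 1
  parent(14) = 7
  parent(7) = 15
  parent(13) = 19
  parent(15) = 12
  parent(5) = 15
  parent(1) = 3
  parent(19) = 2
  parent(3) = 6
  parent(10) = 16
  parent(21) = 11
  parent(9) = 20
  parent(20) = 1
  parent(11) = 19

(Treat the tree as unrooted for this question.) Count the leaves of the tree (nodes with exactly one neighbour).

6

The leaves are 4, 8, 9, 13, 17, 21.
That is 6 leaves.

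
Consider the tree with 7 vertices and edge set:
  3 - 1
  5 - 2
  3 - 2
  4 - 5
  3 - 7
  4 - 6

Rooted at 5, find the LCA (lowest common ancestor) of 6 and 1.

Ancestors of 6 (toward the root): 6, 4, 5.
Ancestors of 1: 1, 3, 2, 5.
The deepest node appearing in both lists is 5.

5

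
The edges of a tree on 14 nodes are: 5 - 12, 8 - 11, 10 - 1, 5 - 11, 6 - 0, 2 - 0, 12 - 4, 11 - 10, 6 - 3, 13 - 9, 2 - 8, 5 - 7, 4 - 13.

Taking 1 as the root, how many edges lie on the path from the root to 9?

Climbing from 9 to the root: 9 → 13 → 4 → 12 → 5 → 11 → 10 → 1. That's 7 steps.

7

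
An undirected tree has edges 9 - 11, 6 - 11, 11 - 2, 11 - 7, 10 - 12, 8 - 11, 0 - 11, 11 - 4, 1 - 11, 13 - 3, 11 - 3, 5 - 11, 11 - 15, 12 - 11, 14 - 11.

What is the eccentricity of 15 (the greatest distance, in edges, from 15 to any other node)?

The node farthest from 15 is 10 (13 also at distance 3), via 15–11–12–10 — 3 edges.

3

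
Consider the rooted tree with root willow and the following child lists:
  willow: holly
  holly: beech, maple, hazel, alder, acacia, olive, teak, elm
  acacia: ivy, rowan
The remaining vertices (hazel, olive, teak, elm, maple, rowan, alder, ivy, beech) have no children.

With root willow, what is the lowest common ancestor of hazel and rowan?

holly

Ancestors of hazel (toward the root): hazel, holly, willow.
Ancestors of rowan: rowan, acacia, holly, willow.
The deepest node appearing in both lists is holly.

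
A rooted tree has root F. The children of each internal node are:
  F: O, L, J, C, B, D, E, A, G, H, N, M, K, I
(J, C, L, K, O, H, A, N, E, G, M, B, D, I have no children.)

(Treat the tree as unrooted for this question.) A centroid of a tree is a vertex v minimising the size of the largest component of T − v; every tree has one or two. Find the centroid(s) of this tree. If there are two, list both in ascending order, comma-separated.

F

Removing F splits the tree into components of sizes 1, 1, 1, 1, 1, 1, 1, 1, 1, 1, 1, 1, 1, 1; the largest is 1 ≤ ⌊15/2⌋ = 7.
No neighbour of F does as well, so F is the unique centroid.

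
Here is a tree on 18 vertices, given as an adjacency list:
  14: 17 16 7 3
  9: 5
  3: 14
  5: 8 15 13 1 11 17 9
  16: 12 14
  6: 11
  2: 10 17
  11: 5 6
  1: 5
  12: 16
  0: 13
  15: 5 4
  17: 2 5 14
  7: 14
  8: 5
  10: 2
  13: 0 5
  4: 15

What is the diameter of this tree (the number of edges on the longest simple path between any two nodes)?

A longest path is 4–15–5–17–14–16–12, with 6 edges.

6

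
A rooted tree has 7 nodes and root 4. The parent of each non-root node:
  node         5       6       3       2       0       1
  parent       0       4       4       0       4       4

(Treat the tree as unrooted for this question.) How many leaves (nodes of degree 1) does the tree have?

5

Degree-1 nodes: 1, 2, 3, 5, 6 — 5 of them.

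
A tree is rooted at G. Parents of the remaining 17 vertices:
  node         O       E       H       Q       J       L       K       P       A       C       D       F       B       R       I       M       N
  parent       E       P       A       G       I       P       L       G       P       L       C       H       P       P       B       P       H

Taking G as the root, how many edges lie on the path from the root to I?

3

Path from G to I: G – P – B – I, which has 3 edges.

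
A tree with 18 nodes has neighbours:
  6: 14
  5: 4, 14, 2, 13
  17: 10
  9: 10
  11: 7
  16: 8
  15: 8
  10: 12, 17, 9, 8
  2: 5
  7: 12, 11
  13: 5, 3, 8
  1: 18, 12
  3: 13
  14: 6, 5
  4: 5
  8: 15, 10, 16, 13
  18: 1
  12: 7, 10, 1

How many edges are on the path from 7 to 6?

The path is 7 - 12 - 10 - 8 - 13 - 5 - 14 - 6, which has 7 edges.

7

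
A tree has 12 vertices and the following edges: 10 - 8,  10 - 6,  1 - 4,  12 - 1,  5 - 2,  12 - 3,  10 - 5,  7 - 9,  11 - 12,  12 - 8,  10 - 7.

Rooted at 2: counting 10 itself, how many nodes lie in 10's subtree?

10

10's subtree: {10, 7, 8, 6, 9, 12, 1, 11, 3, 4}, size 10.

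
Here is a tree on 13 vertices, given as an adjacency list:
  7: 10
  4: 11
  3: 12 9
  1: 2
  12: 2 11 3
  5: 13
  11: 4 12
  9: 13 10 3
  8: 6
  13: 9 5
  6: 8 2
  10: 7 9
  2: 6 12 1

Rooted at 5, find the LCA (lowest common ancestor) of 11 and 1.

Ancestors of 11 (toward the root): 11, 12, 3, 9, 13, 5.
Ancestors of 1: 1, 2, 12, 3, 9, 13, 5.
The deepest node appearing in both lists is 12.

12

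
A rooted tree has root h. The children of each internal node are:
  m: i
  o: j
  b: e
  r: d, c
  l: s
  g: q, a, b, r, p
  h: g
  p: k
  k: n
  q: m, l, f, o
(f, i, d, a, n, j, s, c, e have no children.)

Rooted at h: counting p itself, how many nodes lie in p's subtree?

3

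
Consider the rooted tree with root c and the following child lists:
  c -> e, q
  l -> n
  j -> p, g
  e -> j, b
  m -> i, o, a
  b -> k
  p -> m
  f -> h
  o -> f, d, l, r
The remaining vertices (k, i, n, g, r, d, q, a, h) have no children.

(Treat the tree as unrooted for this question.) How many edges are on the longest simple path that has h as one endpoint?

8

The node farthest from h is q (k also at distance 8), via h–f–o–m–p–j–e–c–q — 8 edges.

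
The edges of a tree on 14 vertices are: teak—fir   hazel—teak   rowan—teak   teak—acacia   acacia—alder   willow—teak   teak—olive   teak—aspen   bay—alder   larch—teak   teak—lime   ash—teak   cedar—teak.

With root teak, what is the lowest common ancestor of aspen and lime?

Ancestors of aspen (toward the root): aspen, teak.
Ancestors of lime: lime, teak.
The deepest node appearing in both lists is teak.

teak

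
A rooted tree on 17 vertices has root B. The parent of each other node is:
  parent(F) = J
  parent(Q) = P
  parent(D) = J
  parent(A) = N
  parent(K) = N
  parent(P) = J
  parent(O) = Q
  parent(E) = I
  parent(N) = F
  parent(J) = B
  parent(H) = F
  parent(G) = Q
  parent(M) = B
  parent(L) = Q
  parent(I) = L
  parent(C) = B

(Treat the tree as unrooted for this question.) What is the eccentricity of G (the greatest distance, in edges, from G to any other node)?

A farthest node from G is A (K also at distance 6).
The path G–Q–P–J–F–N–A has 6 edges.

6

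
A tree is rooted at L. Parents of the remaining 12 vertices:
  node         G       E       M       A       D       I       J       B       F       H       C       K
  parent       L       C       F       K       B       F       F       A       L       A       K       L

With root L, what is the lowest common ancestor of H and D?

A

Ancestors of H (toward the root): H, A, K, L.
Ancestors of D: D, B, A, K, L.
The deepest node appearing in both lists is A.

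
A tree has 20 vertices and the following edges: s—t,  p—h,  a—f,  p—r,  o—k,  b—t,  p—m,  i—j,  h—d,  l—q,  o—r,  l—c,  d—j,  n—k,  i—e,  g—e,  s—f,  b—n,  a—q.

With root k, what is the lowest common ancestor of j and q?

Path j→root: j d h p r o k; path q→root: q a f s t b n k.
First common node: k.

k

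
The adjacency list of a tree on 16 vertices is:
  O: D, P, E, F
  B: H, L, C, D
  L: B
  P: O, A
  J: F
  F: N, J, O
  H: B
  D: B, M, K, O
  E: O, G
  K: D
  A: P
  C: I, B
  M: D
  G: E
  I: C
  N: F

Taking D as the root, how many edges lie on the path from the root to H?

2

Climbing from H to the root: H – B – D. That's 2 steps.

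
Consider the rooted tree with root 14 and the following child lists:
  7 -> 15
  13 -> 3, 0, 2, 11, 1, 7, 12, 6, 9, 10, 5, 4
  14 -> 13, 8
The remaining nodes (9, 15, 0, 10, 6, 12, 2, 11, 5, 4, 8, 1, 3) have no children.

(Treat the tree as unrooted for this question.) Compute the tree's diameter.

4

Starting from 8, a farthest node is 15 at distance 4.
One longest path: 8 – 14 – 13 – 7 – 15.
So the diameter is 4.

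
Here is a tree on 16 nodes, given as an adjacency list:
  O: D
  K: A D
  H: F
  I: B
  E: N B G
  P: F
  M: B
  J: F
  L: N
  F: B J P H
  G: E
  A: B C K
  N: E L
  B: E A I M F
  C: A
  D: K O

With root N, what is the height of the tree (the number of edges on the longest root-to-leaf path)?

The longest root-to-leaf path is N-E-B-A-K-D-O (6 edges).

6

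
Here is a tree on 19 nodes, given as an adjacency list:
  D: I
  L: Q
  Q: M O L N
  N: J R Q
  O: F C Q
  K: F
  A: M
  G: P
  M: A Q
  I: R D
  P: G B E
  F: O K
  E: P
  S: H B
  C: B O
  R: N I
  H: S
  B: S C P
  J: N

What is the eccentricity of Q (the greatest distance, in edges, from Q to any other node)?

Distances from Q peak at 5, attained at G (E, H also at distance 5).
Q – O – C – B – P – G

5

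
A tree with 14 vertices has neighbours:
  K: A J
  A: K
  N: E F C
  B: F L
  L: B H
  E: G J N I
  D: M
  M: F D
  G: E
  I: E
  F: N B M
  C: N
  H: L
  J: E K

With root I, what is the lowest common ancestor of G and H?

Path G→root: G E I; path H→root: H L B F N E I.
First common node: E.

E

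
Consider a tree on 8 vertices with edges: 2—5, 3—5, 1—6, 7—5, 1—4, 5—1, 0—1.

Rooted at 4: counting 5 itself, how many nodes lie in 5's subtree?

Descendants of 5 (including itself): 5, 7, 3, 2. That's 4.

4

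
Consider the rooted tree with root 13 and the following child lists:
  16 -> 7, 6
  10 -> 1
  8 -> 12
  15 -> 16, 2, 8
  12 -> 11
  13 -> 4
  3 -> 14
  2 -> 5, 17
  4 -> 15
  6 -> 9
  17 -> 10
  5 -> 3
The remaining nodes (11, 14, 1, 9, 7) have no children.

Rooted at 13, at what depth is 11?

Climbing from 11 to the root: 11 – 12 – 8 – 15 – 4 – 13. That's 5 steps.

5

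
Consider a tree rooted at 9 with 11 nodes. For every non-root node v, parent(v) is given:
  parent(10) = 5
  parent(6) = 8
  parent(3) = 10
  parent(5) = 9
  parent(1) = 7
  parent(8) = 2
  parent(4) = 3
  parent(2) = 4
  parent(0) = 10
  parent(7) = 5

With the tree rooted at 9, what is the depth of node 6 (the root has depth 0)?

7

Path from 9 to 6: 9 → 5 → 10 → 3 → 4 → 2 → 8 → 6, which has 7 edges.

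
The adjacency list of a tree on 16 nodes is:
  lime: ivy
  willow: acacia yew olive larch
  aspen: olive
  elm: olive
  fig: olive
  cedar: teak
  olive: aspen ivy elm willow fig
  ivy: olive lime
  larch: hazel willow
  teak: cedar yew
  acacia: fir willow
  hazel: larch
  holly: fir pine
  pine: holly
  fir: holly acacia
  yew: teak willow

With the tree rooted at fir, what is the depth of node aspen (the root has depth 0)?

4

Path from fir to aspen: fir – acacia – willow – olive – aspen, which has 4 edges.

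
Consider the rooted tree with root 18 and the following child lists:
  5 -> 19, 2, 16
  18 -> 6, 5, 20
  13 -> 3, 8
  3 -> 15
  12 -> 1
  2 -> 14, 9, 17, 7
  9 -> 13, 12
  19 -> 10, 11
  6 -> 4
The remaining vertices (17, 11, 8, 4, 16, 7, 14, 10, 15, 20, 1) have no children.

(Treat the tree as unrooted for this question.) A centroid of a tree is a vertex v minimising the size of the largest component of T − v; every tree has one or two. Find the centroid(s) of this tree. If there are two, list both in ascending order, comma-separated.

Removing 2 splits the tree into components of sizes 9, 7, 1, 1, 1; the largest is 9 ≤ ⌊20/2⌋ = 10.
No neighbour of 2 does as well, so 2 is the unique centroid.

2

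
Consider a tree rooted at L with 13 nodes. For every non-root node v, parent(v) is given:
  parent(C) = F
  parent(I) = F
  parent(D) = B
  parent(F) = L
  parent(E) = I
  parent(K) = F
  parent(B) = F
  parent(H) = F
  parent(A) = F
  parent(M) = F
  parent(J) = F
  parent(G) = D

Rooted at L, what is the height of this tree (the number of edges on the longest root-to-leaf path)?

The longest root-to-leaf path is L–F–B–D–G (4 edges).

4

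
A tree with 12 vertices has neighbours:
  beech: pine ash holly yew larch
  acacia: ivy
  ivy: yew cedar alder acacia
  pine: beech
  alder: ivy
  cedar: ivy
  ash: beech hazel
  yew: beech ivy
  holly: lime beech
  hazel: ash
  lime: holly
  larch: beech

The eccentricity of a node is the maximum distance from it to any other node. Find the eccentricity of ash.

4

A farthest node from ash is acacia (cedar, alder also at distance 4).
The path ash–beech–yew–ivy–acacia has 4 edges.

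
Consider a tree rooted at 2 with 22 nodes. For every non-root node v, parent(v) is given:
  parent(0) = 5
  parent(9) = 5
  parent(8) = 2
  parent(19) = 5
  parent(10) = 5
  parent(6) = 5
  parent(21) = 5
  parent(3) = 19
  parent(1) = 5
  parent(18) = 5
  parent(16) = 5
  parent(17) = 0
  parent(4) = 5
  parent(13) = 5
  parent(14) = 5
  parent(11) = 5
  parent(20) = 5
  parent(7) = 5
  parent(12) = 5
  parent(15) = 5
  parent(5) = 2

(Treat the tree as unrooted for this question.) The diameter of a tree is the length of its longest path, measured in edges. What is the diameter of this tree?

4

BFS from 17 reaches 8 last, at distance 4; BFS from 8 confirms no node is farther.
Path: 17-0-5-2-8.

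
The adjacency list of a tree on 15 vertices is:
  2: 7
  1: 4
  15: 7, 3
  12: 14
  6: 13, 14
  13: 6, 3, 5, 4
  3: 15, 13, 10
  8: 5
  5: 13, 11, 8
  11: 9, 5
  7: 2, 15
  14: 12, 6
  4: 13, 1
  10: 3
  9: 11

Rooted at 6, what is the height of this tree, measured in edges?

5

2 sits deepest: 6–13–3–15–7–2 — 5 edges from the root.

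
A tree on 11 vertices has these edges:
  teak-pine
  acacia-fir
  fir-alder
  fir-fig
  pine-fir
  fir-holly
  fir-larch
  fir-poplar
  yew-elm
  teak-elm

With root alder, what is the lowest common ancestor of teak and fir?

teak's ancestor chain is teak, pine, fir, alder and fir's is fir, alder; they first meet at fir.

fir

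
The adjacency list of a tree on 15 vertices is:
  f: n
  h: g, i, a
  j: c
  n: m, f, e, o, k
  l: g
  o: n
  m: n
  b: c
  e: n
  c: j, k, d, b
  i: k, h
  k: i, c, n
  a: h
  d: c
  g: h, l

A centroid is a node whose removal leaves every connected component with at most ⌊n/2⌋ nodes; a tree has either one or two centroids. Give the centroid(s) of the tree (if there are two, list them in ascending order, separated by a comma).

If k is removed the pieces have sizes 5, 5, 4, all ≤ ⌊15/2⌋ = 7.
Every other node leaves some component of size > 7, so the centroid is unique.

k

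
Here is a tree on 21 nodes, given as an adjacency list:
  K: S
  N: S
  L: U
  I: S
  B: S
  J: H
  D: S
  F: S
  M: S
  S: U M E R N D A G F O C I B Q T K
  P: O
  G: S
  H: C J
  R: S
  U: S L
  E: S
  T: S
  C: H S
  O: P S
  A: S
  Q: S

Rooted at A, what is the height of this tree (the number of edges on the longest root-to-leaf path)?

The longest root-to-leaf path is A – S – C – H – J (4 edges).

4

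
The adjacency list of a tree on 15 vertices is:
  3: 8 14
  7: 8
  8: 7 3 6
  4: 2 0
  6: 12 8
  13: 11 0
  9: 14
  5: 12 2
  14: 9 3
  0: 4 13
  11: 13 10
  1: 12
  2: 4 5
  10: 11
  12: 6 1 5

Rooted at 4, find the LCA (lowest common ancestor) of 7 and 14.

Path 7→root: 7 8 6 12 5 2 4; path 14→root: 14 3 8 6 12 5 2 4.
First common node: 8.

8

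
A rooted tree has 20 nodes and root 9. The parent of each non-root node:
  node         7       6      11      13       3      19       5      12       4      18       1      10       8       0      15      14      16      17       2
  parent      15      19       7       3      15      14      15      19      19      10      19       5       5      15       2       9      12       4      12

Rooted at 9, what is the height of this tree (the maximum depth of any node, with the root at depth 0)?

18 sits deepest: 9 → 14 → 19 → 12 → 2 → 15 → 5 → 10 → 18 — 8 edges from the root.

8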